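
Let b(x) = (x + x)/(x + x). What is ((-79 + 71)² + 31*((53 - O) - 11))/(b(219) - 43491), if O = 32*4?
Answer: 1301/21745 ≈ 0.059830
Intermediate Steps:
O = 128
b(x) = 1 (b(x) = (2*x)/((2*x)) = (2*x)*(1/(2*x)) = 1)
((-79 + 71)² + 31*((53 - O) - 11))/(b(219) - 43491) = ((-79 + 71)² + 31*((53 - 1*128) - 11))/(1 - 43491) = ((-8)² + 31*((53 - 128) - 11))/(-43490) = (64 + 31*(-75 - 11))*(-1/43490) = (64 + 31*(-86))*(-1/43490) = (64 - 2666)*(-1/43490) = -2602*(-1/43490) = 1301/21745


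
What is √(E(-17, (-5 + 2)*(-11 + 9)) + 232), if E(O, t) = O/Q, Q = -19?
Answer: 5*√3363/19 ≈ 15.261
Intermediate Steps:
E(O, t) = -O/19 (E(O, t) = O/(-19) = O*(-1/19) = -O/19)
√(E(-17, (-5 + 2)*(-11 + 9)) + 232) = √(-1/19*(-17) + 232) = √(17/19 + 232) = √(4425/19) = 5*√3363/19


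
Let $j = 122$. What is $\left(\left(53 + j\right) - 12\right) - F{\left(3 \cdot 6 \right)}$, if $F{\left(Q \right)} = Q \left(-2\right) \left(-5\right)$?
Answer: $-17$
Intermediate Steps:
$F{\left(Q \right)} = 10 Q$ ($F{\left(Q \right)} = - 2 Q \left(-5\right) = 10 Q$)
$\left(\left(53 + j\right) - 12\right) - F{\left(3 \cdot 6 \right)} = \left(\left(53 + 122\right) - 12\right) - 10 \cdot 3 \cdot 6 = \left(175 - 12\right) - 10 \cdot 18 = 163 - 180 = -17$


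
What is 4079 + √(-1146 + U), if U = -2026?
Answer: 4079 + 2*I*√793 ≈ 4079.0 + 56.32*I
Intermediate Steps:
4079 + √(-1146 + U) = 4079 + √(-1146 - 2026) = 4079 + √(-3172) = 4079 + 2*I*√793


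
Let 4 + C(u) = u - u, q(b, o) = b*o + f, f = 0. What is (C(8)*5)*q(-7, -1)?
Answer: -140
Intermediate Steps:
q(b, o) = b*o (q(b, o) = b*o + 0 = b*o)
C(u) = -4 (C(u) = -4 + (u - u) = -4 + 0 = -4)
(C(8)*5)*q(-7, -1) = (-4*5)*(-7*(-1)) = -20*7 = -140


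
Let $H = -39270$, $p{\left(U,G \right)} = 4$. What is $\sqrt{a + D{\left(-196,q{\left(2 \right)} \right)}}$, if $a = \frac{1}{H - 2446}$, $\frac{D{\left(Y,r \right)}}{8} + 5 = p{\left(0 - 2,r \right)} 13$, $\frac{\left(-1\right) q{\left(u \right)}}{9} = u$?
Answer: $\frac{\sqrt{163581107235}}{20858} \approx 19.391$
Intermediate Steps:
$q{\left(u \right)} = - 9 u$
$D{\left(Y,r \right)} = 376$ ($D{\left(Y,r \right)} = -40 + 8 \cdot 4 \cdot 13 = -40 + 8 \cdot 52 = -40 + 416 = 376$)
$a = - \frac{1}{41716}$ ($a = \frac{1}{-39270 - 2446} = \frac{1}{-41716} = - \frac{1}{41716} \approx -2.3972 \cdot 10^{-5}$)
$\sqrt{a + D{\left(-196,q{\left(2 \right)} \right)}} = \sqrt{- \frac{1}{41716} + 376} = \sqrt{\frac{15685215}{41716}} = \frac{\sqrt{163581107235}}{20858}$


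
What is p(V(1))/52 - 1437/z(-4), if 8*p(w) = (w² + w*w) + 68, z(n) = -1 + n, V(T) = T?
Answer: 299071/1040 ≈ 287.57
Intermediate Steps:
p(w) = 17/2 + w²/4 (p(w) = ((w² + w*w) + 68)/8 = ((w² + w²) + 68)/8 = (2*w² + 68)/8 = (68 + 2*w²)/8 = 17/2 + w²/4)
p(V(1))/52 - 1437/z(-4) = (17/2 + (¼)*1²)/52 - 1437/(-1 - 4) = (17/2 + (¼)*1)*(1/52) - 1437/(-5) = (17/2 + ¼)*(1/52) - 1437*(-⅕) = (35/4)*(1/52) + 1437/5 = 35/208 + 1437/5 = 299071/1040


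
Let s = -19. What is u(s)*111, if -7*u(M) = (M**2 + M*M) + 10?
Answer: -81252/7 ≈ -11607.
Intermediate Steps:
u(M) = -10/7 - 2*M**2/7 (u(M) = -((M**2 + M*M) + 10)/7 = -((M**2 + M**2) + 10)/7 = -(2*M**2 + 10)/7 = -(10 + 2*M**2)/7 = -10/7 - 2*M**2/7)
u(s)*111 = (-10/7 - 2/7*(-19)**2)*111 = (-10/7 - 2/7*361)*111 = (-10/7 - 722/7)*111 = -732/7*111 = -81252/7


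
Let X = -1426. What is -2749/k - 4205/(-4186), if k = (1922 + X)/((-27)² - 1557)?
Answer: 1191267709/259532 ≈ 4590.1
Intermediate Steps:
k = -124/207 (k = (1922 - 1426)/((-27)² - 1557) = 496/(729 - 1557) = 496/(-828) = 496*(-1/828) = -124/207 ≈ -0.59903)
-2749/k - 4205/(-4186) = -2749/(-124/207) - 4205/(-4186) = -2749*(-207/124) - 4205*(-1/4186) = 569043/124 + 4205/4186 = 1191267709/259532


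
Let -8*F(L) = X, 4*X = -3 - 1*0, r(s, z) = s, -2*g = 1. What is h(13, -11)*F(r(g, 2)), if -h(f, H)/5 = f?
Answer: -195/32 ≈ -6.0938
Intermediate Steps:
g = -½ (g = -½*1 = -½ ≈ -0.50000)
h(f, H) = -5*f
X = -¾ (X = (-3 - 1*0)/4 = (-3 + 0)/4 = (¼)*(-3) = -¾ ≈ -0.75000)
F(L) = 3/32 (F(L) = -⅛*(-¾) = 3/32)
h(13, -11)*F(r(g, 2)) = -5*13*(3/32) = -65*3/32 = -195/32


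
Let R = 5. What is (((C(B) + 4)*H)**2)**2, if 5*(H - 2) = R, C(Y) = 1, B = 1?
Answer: 50625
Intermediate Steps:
H = 3 (H = 2 + (1/5)*5 = 2 + 1 = 3)
(((C(B) + 4)*H)**2)**2 = (((1 + 4)*3)**2)**2 = ((5*3)**2)**2 = (15**2)**2 = 225**2 = 50625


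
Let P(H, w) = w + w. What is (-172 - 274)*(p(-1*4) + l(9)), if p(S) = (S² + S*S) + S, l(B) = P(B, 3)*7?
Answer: -31220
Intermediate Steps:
P(H, w) = 2*w
l(B) = 42 (l(B) = (2*3)*7 = 6*7 = 42)
p(S) = S + 2*S² (p(S) = (S² + S²) + S = 2*S² + S = S + 2*S²)
(-172 - 274)*(p(-1*4) + l(9)) = (-172 - 274)*((-1*4)*(1 + 2*(-1*4)) + 42) = -446*(-4*(1 + 2*(-4)) + 42) = -446*(-4*(1 - 8) + 42) = -446*(-4*(-7) + 42) = -446*(28 + 42) = -446*70 = -31220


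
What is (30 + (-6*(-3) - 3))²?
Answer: 2025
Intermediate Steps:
(30 + (-6*(-3) - 3))² = (30 + (18 - 3))² = (30 + 15)² = 45² = 2025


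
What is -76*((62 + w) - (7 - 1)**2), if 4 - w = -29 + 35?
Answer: -1824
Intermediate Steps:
w = -2 (w = 4 - (-29 + 35) = 4 - 1*6 = 4 - 6 = -2)
-76*((62 + w) - (7 - 1)**2) = -76*((62 - 2) - (7 - 1)**2) = -76*(60 - 1*6**2) = -76*(60 - 1*36) = -76*(60 - 36) = -76*24 = -1824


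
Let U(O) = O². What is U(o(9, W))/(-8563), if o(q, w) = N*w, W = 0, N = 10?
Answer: 0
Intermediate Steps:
o(q, w) = 10*w
U(o(9, W))/(-8563) = (10*0)²/(-8563) = 0²*(-1/8563) = 0*(-1/8563) = 0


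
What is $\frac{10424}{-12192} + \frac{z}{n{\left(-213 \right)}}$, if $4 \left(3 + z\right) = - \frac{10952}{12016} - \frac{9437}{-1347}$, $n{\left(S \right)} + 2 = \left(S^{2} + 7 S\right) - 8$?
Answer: $- \frac{38550109773211}{45086764991136} \approx -0.85502$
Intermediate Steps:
$n{\left(S \right)} = -10 + S^{2} + 7 S$ ($n{\left(S \right)} = -2 - \left(8 - S^{2} - 7 S\right) = -2 + \left(-8 + S^{2} + 7 S\right) = -10 + S^{2} + 7 S$)
$z = - \frac{11947997}{8092776}$ ($z = -3 + \frac{- \frac{10952}{12016} - \frac{9437}{-1347}}{4} = -3 + \frac{\left(-10952\right) \frac{1}{12016} - - \frac{9437}{1347}}{4} = -3 + \frac{- \frac{1369}{1502} + \frac{9437}{1347}}{4} = -3 + \frac{1}{4} \cdot \frac{12330331}{2023194} = -3 + \frac{12330331}{8092776} = - \frac{11947997}{8092776} \approx -1.4764$)
$\frac{10424}{-12192} + \frac{z}{n{\left(-213 \right)}} = \frac{10424}{-12192} - \frac{11947997}{8092776 \left(-10 + \left(-213\right)^{2} + 7 \left(-213\right)\right)} = 10424 \left(- \frac{1}{12192}\right) - \frac{11947997}{8092776 \left(-10 + 45369 - 1491\right)} = - \frac{1303}{1524} - \frac{11947997}{8092776 \cdot 43868} = - \frac{1303}{1524} - \frac{11947997}{355013897568} = - \frac{38550109773211}{45086764991136}$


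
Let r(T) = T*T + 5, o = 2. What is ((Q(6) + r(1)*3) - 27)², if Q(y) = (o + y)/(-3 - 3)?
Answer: 961/9 ≈ 106.78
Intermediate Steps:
r(T) = 5 + T² (r(T) = T² + 5 = 5 + T²)
Q(y) = -⅓ - y/6 (Q(y) = (2 + y)/(-3 - 3) = (2 + y)/(-6) = (2 + y)*(-⅙) = -⅓ - y/6)
((Q(6) + r(1)*3) - 27)² = (((-⅓ - ⅙*6) + (5 + 1²)*3) - 27)² = (((-⅓ - 1) + (5 + 1)*3) - 27)² = ((-4/3 + 6*3) - 27)² = ((-4/3 + 18) - 27)² = (50/3 - 27)² = (-31/3)² = 961/9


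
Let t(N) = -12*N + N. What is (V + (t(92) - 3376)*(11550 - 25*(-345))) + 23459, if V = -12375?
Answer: -88516816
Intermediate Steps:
t(N) = -11*N
(V + (t(92) - 3376)*(11550 - 25*(-345))) + 23459 = (-12375 + (-11*92 - 3376)*(11550 - 25*(-345))) + 23459 = (-12375 + (-1012 - 3376)*(11550 + 8625)) + 23459 = (-12375 - 4388*20175) + 23459 = (-12375 - 88527900) + 23459 = -88540275 + 23459 = -88516816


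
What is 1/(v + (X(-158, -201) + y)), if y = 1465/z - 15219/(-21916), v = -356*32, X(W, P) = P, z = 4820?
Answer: -2640878/30613062091 ≈ -8.6266e-5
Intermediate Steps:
v = -11392
y = 2636563/2640878 (y = 1465/4820 - 15219/(-21916) = 1465*(1/4820) - 15219*(-1/21916) = 293/964 + 15219/21916 = 2636563/2640878 ≈ 0.99837)
1/(v + (X(-158, -201) + y)) = 1/(-11392 + (-201 + 2636563/2640878)) = 1/(-11392 - 528179915/2640878) = 1/(-30613062091/2640878) = -2640878/30613062091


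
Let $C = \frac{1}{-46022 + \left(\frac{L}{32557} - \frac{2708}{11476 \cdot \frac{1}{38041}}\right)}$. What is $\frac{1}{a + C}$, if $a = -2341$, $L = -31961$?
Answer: $- \frac{5137289213484}{12026394142172077} \approx -0.00042717$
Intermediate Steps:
$C = - \frac{93406033}{5137289213484}$ ($C = \frac{1}{-46022 - \left(\frac{31961}{32557} + \frac{25753757}{2869}\right)} = \frac{1}{-46022 - \left(\frac{31961}{32557} + \frac{2708}{11476 \cdot \frac{1}{38041}}\right)} = \frac{1}{-46022 - \left(\frac{31961}{32557} + \frac{2708}{\frac{11476}{38041}}\right)} = \frac{1}{-46022 - \frac{838556762758}{93406033}} = \frac{1}{- \frac{5137289213484}{93406033}} = - \frac{93406033}{5137289213484} \approx -1.8182 \cdot 10^{-5}$)
$\frac{1}{a + C} = \frac{1}{-2341 - \frac{93406033}{5137289213484}} = \frac{1}{- \frac{12026394142172077}{5137289213484}} = - \frac{5137289213484}{12026394142172077}$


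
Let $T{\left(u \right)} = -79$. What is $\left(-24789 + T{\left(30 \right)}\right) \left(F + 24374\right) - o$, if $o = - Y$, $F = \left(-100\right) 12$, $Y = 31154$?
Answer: $-576259878$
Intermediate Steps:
$F = -1200$
$o = -31154$ ($o = \left(-1\right) 31154 = -31154$)
$\left(-24789 + T{\left(30 \right)}\right) \left(F + 24374\right) - o = \left(-24789 - 79\right) \left(-1200 + 24374\right) - -31154 = \left(-24868\right) 23174 + 31154 = -576291032 + 31154 = -576259878$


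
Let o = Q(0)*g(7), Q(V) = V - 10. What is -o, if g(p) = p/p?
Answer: 10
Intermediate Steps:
g(p) = 1
Q(V) = -10 + V
o = -10 (o = (-10 + 0)*1 = -10*1 = -10)
-o = -1*(-10) = 10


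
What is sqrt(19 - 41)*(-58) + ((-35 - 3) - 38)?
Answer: -76 - 58*I*sqrt(22) ≈ -76.0 - 272.04*I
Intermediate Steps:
sqrt(19 - 41)*(-58) + ((-35 - 3) - 38) = sqrt(-22)*(-58) + (-38 - 38) = (I*sqrt(22))*(-58) - 76 = -58*I*sqrt(22) - 76 = -76 - 58*I*sqrt(22)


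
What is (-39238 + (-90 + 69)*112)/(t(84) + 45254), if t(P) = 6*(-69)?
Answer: -4159/4484 ≈ -0.92752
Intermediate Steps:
t(P) = -414
(-39238 + (-90 + 69)*112)/(t(84) + 45254) = (-39238 + (-90 + 69)*112)/(-414 + 45254) = (-39238 - 21*112)/44840 = (-39238 - 2352)*(1/44840) = -41590*1/44840 = -4159/4484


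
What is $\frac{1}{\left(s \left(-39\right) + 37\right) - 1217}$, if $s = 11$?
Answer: $- \frac{1}{1609} \approx -0.0006215$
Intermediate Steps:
$\frac{1}{\left(s \left(-39\right) + 37\right) - 1217} = \frac{1}{\left(11 \left(-39\right) + 37\right) - 1217} = \frac{1}{\left(-429 + 37\right) - 1217} = \frac{1}{-392 - 1217} = \frac{1}{-1609} = - \frac{1}{1609}$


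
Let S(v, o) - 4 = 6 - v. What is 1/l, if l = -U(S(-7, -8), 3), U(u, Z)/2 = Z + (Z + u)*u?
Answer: -1/686 ≈ -0.0014577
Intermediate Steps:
S(v, o) = 10 - v (S(v, o) = 4 + (6 - v) = 10 - v)
U(u, Z) = 2*Z + 2*u*(Z + u) (U(u, Z) = 2*(Z + (Z + u)*u) = 2*(Z + u*(Z + u)) = 2*Z + 2*u*(Z + u))
l = -686 (l = -(2*3 + 2*(10 - 1*(-7))² + 2*3*(10 - 1*(-7))) = -(6 + 2*(10 + 7)² + 2*3*(10 + 7)) = -(6 + 2*17² + 2*3*17) = -(6 + 2*289 + 102) = -(6 + 578 + 102) = -1*686 = -686)
1/l = 1/(-686) = -1/686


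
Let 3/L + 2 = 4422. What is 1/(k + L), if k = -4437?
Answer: -4420/19611537 ≈ -0.00022538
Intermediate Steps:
L = 3/4420 (L = 3/(-2 + 4422) = 3/4420 ≈ 0.00067873)
1/(k + L) = 1/(-4437 + 3/4420) = 1/(-19611537/4420) = -4420/19611537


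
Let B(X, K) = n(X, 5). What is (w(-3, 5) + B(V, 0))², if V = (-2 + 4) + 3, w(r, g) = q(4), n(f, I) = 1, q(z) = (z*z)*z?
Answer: 4225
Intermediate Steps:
q(z) = z³ (q(z) = z²*z = z³)
w(r, g) = 64 (w(r, g) = 4³ = 64)
V = 5 (V = 2 + 3 = 5)
B(X, K) = 1
(w(-3, 5) + B(V, 0))² = (64 + 1)² = 65² = 4225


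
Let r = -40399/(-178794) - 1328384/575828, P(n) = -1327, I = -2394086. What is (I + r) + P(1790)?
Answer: -5604976840229885/2339877078 ≈ -2.3954e+6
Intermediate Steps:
r = -4869186671/2339877078 (r = -40399*(-1/178794) - 1328384*1/575828 = 40399/178794 - 332096/143957 = -4869186671/2339877078 ≈ -2.0810)
(I + r) + P(1790) = (-2394086 - 4869186671/2339877078) - 1327 = -5601871823347379/2339877078 - 1327 = -5604976840229885/2339877078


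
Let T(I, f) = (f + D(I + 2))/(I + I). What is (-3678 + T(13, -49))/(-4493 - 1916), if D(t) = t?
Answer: 47831/83317 ≈ 0.57408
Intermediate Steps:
T(I, f) = (2 + I + f)/(2*I) (T(I, f) = (f + (I + 2))/(I + I) = (f + (2 + I))/((2*I)) = (2 + I + f)*(1/(2*I)) = (2 + I + f)/(2*I))
(-3678 + T(13, -49))/(-4493 - 1916) = (-3678 + (1/2)*(2 + 13 - 49)/13)/(-4493 - 1916) = (-3678 + (1/2)*(1/13)*(-34))/(-6409) = (-3678 - 17/13)*(-1/6409) = -47831/13*(-1/6409) = 47831/83317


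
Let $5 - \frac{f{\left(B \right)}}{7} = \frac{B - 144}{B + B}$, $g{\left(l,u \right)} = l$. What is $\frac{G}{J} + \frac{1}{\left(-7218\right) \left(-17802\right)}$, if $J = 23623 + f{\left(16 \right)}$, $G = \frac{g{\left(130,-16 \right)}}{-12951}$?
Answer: $- \frac{70075091}{168447606862644} \approx -4.1601 \cdot 10^{-7}$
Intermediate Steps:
$f{\left(B \right)} = 35 - \frac{7 \left(-144 + B\right)}{2 B}$ ($f{\left(B \right)} = 35 - 7 \frac{B - 144}{B + B} = 35 - 7 \frac{-144 + B}{2 B} = 35 - \frac{7 \left(-144 + B\right)}{2 B}$)
$G = - \frac{130}{12951}$ ($G = \frac{130}{-12951} = 130 \left(- \frac{1}{12951}\right) = - \frac{130}{12951} \approx -0.010038$)
$J = 23686$ ($J = 23623 + \left(\frac{63}{2} + \frac{504}{16}\right) = 23623 + \left(\frac{63}{2} + 504 \cdot \frac{1}{16}\right) = 23623 + \left(\frac{63}{2} + \frac{63}{2}\right) = 23623 + 63 = 23686$)
$\frac{G}{J} + \frac{1}{\left(-7218\right) \left(-17802\right)} = - \frac{130}{12951 \cdot 23686} + \frac{1}{\left(-7218\right) \left(-17802\right)} = \left(- \frac{130}{12951}\right) \frac{1}{23686} - - \frac{1}{128494836} = - \frac{5}{11798361} + \frac{1}{128494836} = - \frac{70075091}{168447606862644}$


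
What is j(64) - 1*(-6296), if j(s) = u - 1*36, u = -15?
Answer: 6245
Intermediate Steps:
j(s) = -51 (j(s) = -15 - 1*36 = -15 - 36 = -51)
j(64) - 1*(-6296) = -51 - 1*(-6296) = -51 + 6296 = 6245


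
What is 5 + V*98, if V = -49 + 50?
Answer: 103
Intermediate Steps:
V = 1
5 + V*98 = 5 + 1*98 = 5 + 98 = 103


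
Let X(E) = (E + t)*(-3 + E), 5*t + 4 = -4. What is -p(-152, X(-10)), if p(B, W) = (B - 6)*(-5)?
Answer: -790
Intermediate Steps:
t = -8/5 (t = -⅘ + (⅕)*(-4) = -⅘ - ⅘ = -8/5 ≈ -1.6000)
X(E) = (-3 + E)*(-8/5 + E) (X(E) = (E - 8/5)*(-3 + E) = (-8/5 + E)*(-3 + E) = (-3 + E)*(-8/5 + E))
p(B, W) = 30 - 5*B (p(B, W) = (-6 + B)*(-5) = 30 - 5*B)
-p(-152, X(-10)) = -(30 - 5*(-152)) = -(30 + 760) = -1*790 = -790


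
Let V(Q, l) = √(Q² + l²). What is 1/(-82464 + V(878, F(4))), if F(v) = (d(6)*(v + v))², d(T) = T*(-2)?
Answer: -20616/1678651439 - √21426385/3357302878 ≈ -1.3660e-5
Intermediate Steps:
d(T) = -2*T
F(v) = 576*v² (F(v) = ((-2*6)*(v + v))² = (-24*v)² = 576*v²)
1/(-82464 + V(878, F(4))) = 1/(-82464 + √(878² + (576*4²)²)) = 1/(-82464 + √(770884 + (576*16)²)) = 1/(-82464 + √(770884 + 9216²)) = 1/(-82464 + √(770884 + 84934656)) = 1/(-82464 + √85705540) = 1/(-82464 + 2*√21426385)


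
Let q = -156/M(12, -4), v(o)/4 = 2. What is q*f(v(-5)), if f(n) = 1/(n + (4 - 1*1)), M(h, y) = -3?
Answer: 52/11 ≈ 4.7273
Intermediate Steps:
v(o) = 8 (v(o) = 4*2 = 8)
q = 52 (q = -156/(-3) = -156*(-⅓) = 52)
f(n) = 1/(3 + n) (f(n) = 1/(n + (4 - 1)) = 1/(n + 3) = 1/(3 + n))
q*f(v(-5)) = 52/(3 + 8) = 52/11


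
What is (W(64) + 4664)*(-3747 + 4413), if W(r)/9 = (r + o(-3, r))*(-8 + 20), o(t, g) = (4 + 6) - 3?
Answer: 8213112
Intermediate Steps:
o(t, g) = 7 (o(t, g) = 10 - 3 = 7)
W(r) = 756 + 108*r (W(r) = 9*((r + 7)*(-8 + 20)) = 9*((7 + r)*12) = 9*(84 + 12*r) = 756 + 108*r)
(W(64) + 4664)*(-3747 + 4413) = ((756 + 108*64) + 4664)*(-3747 + 4413) = ((756 + 6912) + 4664)*666 = (7668 + 4664)*666 = 12332*666 = 8213112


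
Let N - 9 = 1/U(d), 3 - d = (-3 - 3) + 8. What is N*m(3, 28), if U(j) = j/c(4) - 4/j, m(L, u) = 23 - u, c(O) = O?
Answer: -131/3 ≈ -43.667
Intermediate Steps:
d = 1 (d = 3 - ((-3 - 3) + 8) = 3 - (-6 + 8) = 3 - 1*2 = 3 - 2 = 1)
U(j) = -4/j + j/4 (U(j) = j/4 - 4/j = -4/j + j/4)
N = 131/15 (N = 9 + 1/(-4/1 + (1/4)*1) = 9 + 1/(-4*1 + 1/4) = 9 + 1/(-4 + 1/4) = 9 + 1/(-15/4) = 9 - 4/15 = 131/15 ≈ 8.7333)
N*m(3, 28) = 131*(23 - 1*28)/15 = 131*(23 - 28)/15 = (131/15)*(-5) = -131/3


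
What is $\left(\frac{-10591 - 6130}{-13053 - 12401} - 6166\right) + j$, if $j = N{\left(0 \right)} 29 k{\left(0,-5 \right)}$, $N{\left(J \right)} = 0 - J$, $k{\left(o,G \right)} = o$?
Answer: $- \frac{156932643}{25454} \approx -6165.3$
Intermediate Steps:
$N{\left(J \right)} = - J$
$j = 0$ ($j = \left(-1\right) 0 \cdot 29 \cdot 0 = 0 \cdot 29 \cdot 0 = 0 \cdot 0 = 0$)
$\left(\frac{-10591 - 6130}{-13053 - 12401} - 6166\right) + j = \left(\frac{-10591 - 6130}{-13053 - 12401} - 6166\right) + 0 = \left(- \frac{16721}{-25454} - 6166\right) + 0 = \left(\left(-16721\right) \left(- \frac{1}{25454}\right) - 6166\right) + 0 = \left(\frac{16721}{25454} - 6166\right) + 0 = - \frac{156932643}{25454} + 0 = - \frac{156932643}{25454}$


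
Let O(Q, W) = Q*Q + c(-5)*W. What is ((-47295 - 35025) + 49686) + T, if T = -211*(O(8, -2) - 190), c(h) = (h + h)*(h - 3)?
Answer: 27712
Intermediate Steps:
c(h) = 2*h*(-3 + h) (c(h) = (2*h)*(-3 + h) = 2*h*(-3 + h))
O(Q, W) = Q² + 80*W (O(Q, W) = Q*Q + (2*(-5)*(-3 - 5))*W = Q² + (2*(-5)*(-8))*W = Q² + 80*W)
T = 60346 (T = -211*((8² + 80*(-2)) - 190) = -211*((64 - 160) - 190) = -211*(-96 - 190) = -211*(-286) = 60346)
((-47295 - 35025) + 49686) + T = ((-47295 - 35025) + 49686) + 60346 = (-82320 + 49686) + 60346 = -32634 + 60346 = 27712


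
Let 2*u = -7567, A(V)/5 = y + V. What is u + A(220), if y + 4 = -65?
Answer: -6057/2 ≈ -3028.5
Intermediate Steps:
y = -69 (y = -4 - 65 = -69)
A(V) = -345 + 5*V (A(V) = 5*(-69 + V) = -345 + 5*V)
u = -7567/2 (u = (½)*(-7567) = -7567/2 ≈ -3783.5)
u + A(220) = -7567/2 + (-345 + 5*220) = -7567/2 + (-345 + 1100) = -7567/2 + 755 = -6057/2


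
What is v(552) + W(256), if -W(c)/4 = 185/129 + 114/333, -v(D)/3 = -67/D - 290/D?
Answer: -4536583/878232 ≈ -5.1656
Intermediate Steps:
v(D) = 1071/D (v(D) = -3*(-67/D - 290/D) = -(-1071)/D = 1071/D)
W(c) = -33916/4773 (W(c) = -4*(185/129 + 114/333) = -4*(185*(1/129) + 114*(1/333)) = -4*(185/129 + 38/111) = -4*8479/4773 = -33916/4773)
v(552) + W(256) = 1071/552 - 33916/4773 = 1071*(1/552) - 33916/4773 = 357/184 - 33916/4773 = -4536583/878232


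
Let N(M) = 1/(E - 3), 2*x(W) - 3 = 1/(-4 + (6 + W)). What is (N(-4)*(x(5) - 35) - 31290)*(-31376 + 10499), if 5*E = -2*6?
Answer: 4571784640/7 ≈ 6.5311e+8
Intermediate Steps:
x(W) = 3/2 + 1/(2*(2 + W)) (x(W) = 3/2 + 1/(2*(-4 + (6 + W))) = 3/2 + 1/(2*(2 + W)))
E = -12/5 (E = (-2*6)/5 = (⅕)*(-12) = -12/5 ≈ -2.4000)
N(M) = -5/27 (N(M) = 1/(-12/5 - 3) = 1/(-27/5) = -5/27)
(N(-4)*(x(5) - 35) - 31290)*(-31376 + 10499) = (-5*((7 + 3*5)/(2*(2 + 5)) - 35)/27 - 31290)*(-31376 + 10499) = (-5*((½)*(7 + 15)/7 - 35)/27 - 31290)*(-20877) = (-5*((½)*(⅐)*22 - 35)/27 - 31290)*(-20877) = (-5*(11/7 - 35)/27 - 31290)*(-20877) = (-5/27*(-234/7) - 31290)*(-20877) = (130/21 - 31290)*(-20877) = -656960/21*(-20877) = 4571784640/7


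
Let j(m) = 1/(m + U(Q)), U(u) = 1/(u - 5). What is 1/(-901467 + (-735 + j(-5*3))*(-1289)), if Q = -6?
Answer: 166/7641547 ≈ 2.1723e-5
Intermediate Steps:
U(u) = 1/(-5 + u)
j(m) = 1/(-1/11 + m) (j(m) = 1/(m + 1/(-5 - 6)) = 1/(m + 1/(-11)) = 1/(m - 1/11) = 1/(-1/11 + m))
1/(-901467 + (-735 + j(-5*3))*(-1289)) = 1/(-901467 + (-735 + 11/(-1 + 11*(-5*3)))*(-1289)) = 1/(-901467 + (-735 + 11/(-1 + 11*(-15)))*(-1289)) = 1/(-901467 + (-735 + 11/(-1 - 165))*(-1289)) = 1/(-901467 + (-735 + 11/(-166))*(-1289)) = 1/(-901467 + (-735 + 11*(-1/166))*(-1289)) = 1/(-901467 + (-735 - 11/166)*(-1289)) = 1/(-901467 - 122021/166*(-1289)) = 1/(-901467 + 157285069/166) = 1/(7641547/166) = 166/7641547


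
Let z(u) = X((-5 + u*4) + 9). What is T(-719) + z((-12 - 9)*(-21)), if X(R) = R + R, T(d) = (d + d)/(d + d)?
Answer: 3537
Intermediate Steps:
T(d) = 1 (T(d) = (2*d)/((2*d)) = (2*d)*(1/(2*d)) = 1)
X(R) = 2*R
z(u) = 8 + 8*u (z(u) = 2*((-5 + u*4) + 9) = 2*((-5 + 4*u) + 9) = 2*(4 + 4*u) = 8 + 8*u)
T(-719) + z((-12 - 9)*(-21)) = 1 + (8 + 8*((-12 - 9)*(-21))) = 1 + (8 + 8*(-21*(-21))) = 1 + (8 + 8*441) = 1 + (8 + 3528) = 1 + 3536 = 3537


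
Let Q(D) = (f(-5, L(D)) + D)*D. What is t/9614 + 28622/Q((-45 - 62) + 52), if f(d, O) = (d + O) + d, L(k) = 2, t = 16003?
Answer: 30056573/3028410 ≈ 9.9249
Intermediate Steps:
f(d, O) = O + 2*d (f(d, O) = (O + d) + d = O + 2*d)
Q(D) = D*(-8 + D) (Q(D) = ((2 + 2*(-5)) + D)*D = ((2 - 10) + D)*D = (-8 + D)*D = D*(-8 + D))
t/9614 + 28622/Q((-45 - 62) + 52) = 16003/9614 + 28622/((((-45 - 62) + 52)*(-8 + ((-45 - 62) + 52)))) = 16003*(1/9614) + 28622/(((-107 + 52)*(-8 + (-107 + 52)))) = 16003/9614 + 28622/((-55*(-8 - 55))) = 16003/9614 + 28622/((-55*(-63))) = 16003/9614 + 28622/3465 = 16003/9614 + 28622*(1/3465) = 16003/9614 + 2602/315 = 30056573/3028410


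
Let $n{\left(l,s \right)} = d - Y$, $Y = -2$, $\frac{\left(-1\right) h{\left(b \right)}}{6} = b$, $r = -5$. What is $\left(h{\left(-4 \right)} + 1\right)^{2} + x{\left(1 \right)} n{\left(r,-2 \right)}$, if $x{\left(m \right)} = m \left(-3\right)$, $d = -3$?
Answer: $628$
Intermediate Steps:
$h{\left(b \right)} = - 6 b$
$x{\left(m \right)} = - 3 m$
$n{\left(l,s \right)} = -1$ ($n{\left(l,s \right)} = -3 - -2 = -3 + 2 = -1$)
$\left(h{\left(-4 \right)} + 1\right)^{2} + x{\left(1 \right)} n{\left(r,-2 \right)} = \left(\left(-6\right) \left(-4\right) + 1\right)^{2} + \left(-3\right) 1 \left(-1\right) = \left(24 + 1\right)^{2} - -3 = 25^{2} + 3 = 625 + 3 = 628$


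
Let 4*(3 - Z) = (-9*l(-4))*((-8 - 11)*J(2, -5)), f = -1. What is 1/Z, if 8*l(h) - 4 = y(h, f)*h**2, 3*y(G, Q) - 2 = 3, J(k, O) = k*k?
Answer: -2/1305 ≈ -0.0015326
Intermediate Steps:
J(k, O) = k**2
y(G, Q) = 5/3 (y(G, Q) = 2/3 + (1/3)*3 = 2/3 + 1 = 5/3)
l(h) = 1/2 + 5*h**2/24 (l(h) = 1/2 + (5*h**2/3)/8 = 1/2 + 5*h**2/24)
Z = -1305/2 (Z = 3 - (-9*(1/2 + (5/24)*(-4)**2))*(-8 - 11)*2**2/4 = 3 - (-9*(1/2 + (5/24)*16))*(-19*4)/4 = 3 - (-9*(1/2 + 10/3))*(-76)/4 = 3 - (-9*23/6)*(-76)/4 = 3 - (-69)*(-76)/8 = 3 - 1/4*2622 = 3 - 1311/2 = -1305/2 ≈ -652.50)
1/Z = 1/(-1305/2) = -2/1305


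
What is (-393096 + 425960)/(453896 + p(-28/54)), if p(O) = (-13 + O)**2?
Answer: 23957856/331023409 ≈ 0.072375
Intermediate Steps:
(-393096 + 425960)/(453896 + p(-28/54)) = (-393096 + 425960)/(453896 + (-13 - 28/54)**2) = 32864/(453896 + (-13 - 28*1/54)**2) = 32864/(453896 + (-13 - 14/27)**2) = 32864/(453896 + (-365/27)**2) = 32864/(453896 + 133225/729) = 32864/(331023409/729) = 32864*(729/331023409) = 23957856/331023409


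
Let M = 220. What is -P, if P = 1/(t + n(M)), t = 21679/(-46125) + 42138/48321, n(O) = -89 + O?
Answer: -247645125/32541074074 ≈ -0.0076102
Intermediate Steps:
t = 99562699/247645125 (t = 21679*(-1/46125) + 42138*(1/48321) = -21679/46125 + 4682/5369 = 99562699/247645125 ≈ 0.40204)
P = 247645125/32541074074 (P = 1/(99562699/247645125 + (-89 + 220)) = 1/(99562699/247645125 + 131) = 1/(32541074074/247645125) = 247645125/32541074074 ≈ 0.0076102)
-P = -1*247645125/32541074074 = -247645125/32541074074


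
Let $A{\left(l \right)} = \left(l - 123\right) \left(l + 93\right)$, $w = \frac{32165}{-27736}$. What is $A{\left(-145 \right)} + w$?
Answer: $\frac{386496731}{27736} \approx 13935.0$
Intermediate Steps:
$w = - \frac{32165}{27736}$ ($w = 32165 \left(- \frac{1}{27736}\right) = - \frac{32165}{27736} \approx -1.1597$)
$A{\left(l \right)} = \left(-123 + l\right) \left(93 + l\right)$
$A{\left(-145 \right)} + w = \left(-11439 + \left(-145\right)^{2} - -4350\right) - \frac{32165}{27736} = \left(-11439 + 21025 + 4350\right) - \frac{32165}{27736} = 13936 - \frac{32165}{27736} = \frac{386496731}{27736}$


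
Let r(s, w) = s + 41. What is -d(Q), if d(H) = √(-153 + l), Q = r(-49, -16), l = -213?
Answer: -I*√366 ≈ -19.131*I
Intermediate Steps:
r(s, w) = 41 + s
Q = -8 (Q = 41 - 49 = -8)
d(H) = I*√366 (d(H) = √(-153 - 213) = √(-366) = I*√366)
-d(Q) = -I*√366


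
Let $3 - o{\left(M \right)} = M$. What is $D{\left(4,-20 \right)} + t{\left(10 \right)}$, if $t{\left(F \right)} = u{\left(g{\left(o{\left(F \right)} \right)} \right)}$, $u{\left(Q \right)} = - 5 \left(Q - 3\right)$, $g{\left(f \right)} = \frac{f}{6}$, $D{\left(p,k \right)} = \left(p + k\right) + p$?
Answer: $\frac{53}{6} \approx 8.8333$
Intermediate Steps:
$D{\left(p,k \right)} = k + 2 p$ ($D{\left(p,k \right)} = \left(k + p\right) + p = k + 2 p$)
$o{\left(M \right)} = 3 - M$
$g{\left(f \right)} = \frac{f}{6}$ ($g{\left(f \right)} = f \frac{1}{6} = \frac{f}{6}$)
$u{\left(Q \right)} = 15 - 5 Q$ ($u{\left(Q \right)} = - 5 \left(-3 + Q\right) = 15 - 5 Q$)
$t{\left(F \right)} = \frac{25}{2} + \frac{5 F}{6}$ ($t{\left(F \right)} = 15 - 5 \frac{3 - F}{6} = 15 - 5 \left(\frac{1}{2} - \frac{F}{6}\right) = 15 + \left(- \frac{5}{2} + \frac{5 F}{6}\right) = \frac{25}{2} + \frac{5 F}{6}$)
$D{\left(4,-20 \right)} + t{\left(10 \right)} = \left(-20 + 2 \cdot 4\right) + \left(\frac{25}{2} + \frac{5}{6} \cdot 10\right) = \left(-20 + 8\right) + \left(\frac{25}{2} + \frac{25}{3}\right) = -12 + \frac{125}{6} = \frac{53}{6}$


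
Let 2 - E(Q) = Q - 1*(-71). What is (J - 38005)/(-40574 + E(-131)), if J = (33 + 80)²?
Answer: 2103/3376 ≈ 0.62293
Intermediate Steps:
E(Q) = -69 - Q (E(Q) = 2 - (Q - 1*(-71)) = 2 - (Q + 71) = 2 - (71 + Q) = 2 + (-71 - Q) = -69 - Q)
J = 12769 (J = 113² = 12769)
(J - 38005)/(-40574 + E(-131)) = (12769 - 38005)/(-40574 + (-69 - 1*(-131))) = -25236/(-40574 + (-69 + 131)) = -25236/(-40574 + 62) = -25236/(-40512) = -25236*(-1/40512) = 2103/3376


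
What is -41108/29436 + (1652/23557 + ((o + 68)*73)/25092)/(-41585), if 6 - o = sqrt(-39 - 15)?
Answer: -42102628223208227/30148070290706610 + 73*I*sqrt(6)/347816940 ≈ -1.3965 + 5.141e-7*I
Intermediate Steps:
o = 6 - 3*I*sqrt(6) (o = 6 - sqrt(-39 - 15) = 6 - sqrt(-54) = 6 - 3*I*sqrt(6) ≈ 6.0 - 7.3485*I)
-41108/29436 + (1652/23557 + ((o + 68)*73)/25092)/(-41585) = -41108/29436 + (1652/23557 + (((6 - 3*I*sqrt(6)) + 68)*73)/25092)/(-41585) = -41108*1/29436 + (1652*(1/23557) + ((74 - 3*I*sqrt(6))*73)*(1/25092))*(-1/41585) = -10277/7359 + (1652/23557 + (5402 - 219*I*sqrt(6))*(1/25092))*(-1/41585) = -10277/7359 + (1652/23557 + (2701/12546 - 73*I*sqrt(6)/8364))*(-1/41585) = -10277/7359 + (84353449/295546122 - 73*I*sqrt(6)/8364)*(-1/41585) = -10277/7359 + (-84353449/12290285483370 + 73*I*sqrt(6)/347816940) = -42102628223208227/30148070290706610 + 73*I*sqrt(6)/347816940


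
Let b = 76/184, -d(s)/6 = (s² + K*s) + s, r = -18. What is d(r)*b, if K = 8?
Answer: -9234/23 ≈ -401.48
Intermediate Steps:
d(s) = -54*s - 6*s² (d(s) = -6*((s² + 8*s) + s) = -6*(s² + 9*s) = -54*s - 6*s²)
b = 19/46 (b = 76*(1/184) = 19/46 ≈ 0.41304)
d(r)*b = -6*(-18)*(9 - 18)*(19/46) = -6*(-18)*(-9)*(19/46) = -972*19/46 = -9234/23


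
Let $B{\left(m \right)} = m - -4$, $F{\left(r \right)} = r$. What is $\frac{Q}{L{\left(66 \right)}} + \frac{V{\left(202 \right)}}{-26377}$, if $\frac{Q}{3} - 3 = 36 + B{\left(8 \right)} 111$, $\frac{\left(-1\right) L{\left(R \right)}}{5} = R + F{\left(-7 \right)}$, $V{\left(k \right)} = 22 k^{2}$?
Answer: $- \frac{373306561}{7781215} \approx -47.975$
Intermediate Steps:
$B{\left(m \right)} = 4 + m$ ($B{\left(m \right)} = m + 4 = 4 + m$)
$L{\left(R \right)} = 35 - 5 R$ ($L{\left(R \right)} = - 5 \left(R - 7\right) = - 5 \left(-7 + R\right) = 35 - 5 R$)
$Q = 4113$ ($Q = 9 + 3 \left(36 + \left(4 + 8\right) 111\right) = 9 + 3 \left(36 + 12 \cdot 111\right) = 9 + 3 \left(36 + 1332\right) = 9 + 3 \cdot 1368 = 9 + 4104 = 4113$)
$\frac{Q}{L{\left(66 \right)}} + \frac{V{\left(202 \right)}}{-26377} = \frac{4113}{35 - 330} + \frac{22 \cdot 202^{2}}{-26377} = \frac{4113}{35 - 330} + 22 \cdot 40804 \left(- \frac{1}{26377}\right) = \frac{4113}{-295} + 897688 \left(- \frac{1}{26377}\right) = 4113 \left(- \frac{1}{295}\right) - \frac{897688}{26377} = - \frac{4113}{295} - \frac{897688}{26377} = - \frac{373306561}{7781215}$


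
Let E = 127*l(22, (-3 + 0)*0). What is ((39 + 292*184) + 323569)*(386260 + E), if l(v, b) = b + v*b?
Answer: 145749803360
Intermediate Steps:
l(v, b) = b + b*v
E = 0 (E = 127*(((-3 + 0)*0)*(1 + 22)) = 127*(-3*0*23) = 127*(0*23) = 127*0 = 0)
((39 + 292*184) + 323569)*(386260 + E) = ((39 + 292*184) + 323569)*(386260 + 0) = ((39 + 53728) + 323569)*386260 = (53767 + 323569)*386260 = 377336*386260 = 145749803360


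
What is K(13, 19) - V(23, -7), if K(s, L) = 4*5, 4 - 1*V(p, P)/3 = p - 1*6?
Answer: 59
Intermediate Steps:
V(p, P) = 30 - 3*p (V(p, P) = 12 - 3*(p - 1*6) = 12 - 3*(p - 6) = 12 - 3*(-6 + p) = 12 + (18 - 3*p) = 30 - 3*p)
K(s, L) = 20
K(13, 19) - V(23, -7) = 20 - (30 - 3*23) = 20 - (30 - 69) = 20 - 1*(-39) = 20 + 39 = 59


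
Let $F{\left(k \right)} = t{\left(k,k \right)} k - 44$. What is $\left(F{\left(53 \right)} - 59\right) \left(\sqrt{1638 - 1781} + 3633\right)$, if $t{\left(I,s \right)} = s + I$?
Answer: $20035995 + 5515 i \sqrt{143} \approx 2.0036 \cdot 10^{7} + 65950.0 i$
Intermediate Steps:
$t{\left(I,s \right)} = I + s$
$F{\left(k \right)} = -44 + 2 k^{2}$ ($F{\left(k \right)} = \left(k + k\right) k - 44 = 2 k k - 44 = 2 k^{2} - 44 = -44 + 2 k^{2}$)
$\left(F{\left(53 \right)} - 59\right) \left(\sqrt{1638 - 1781} + 3633\right) = \left(\left(-44 + 2 \cdot 53^{2}\right) - 59\right) \left(\sqrt{1638 - 1781} + 3633\right) = \left(\left(-44 + 2 \cdot 2809\right) - 59\right) \left(\sqrt{-143} + 3633\right) = \left(\left(-44 + 5618\right) - 59\right) \left(i \sqrt{143} + 3633\right) = \left(5574 - 59\right) \left(3633 + i \sqrt{143}\right) = 5515 \left(3633 + i \sqrt{143}\right) = 20035995 + 5515 i \sqrt{143}$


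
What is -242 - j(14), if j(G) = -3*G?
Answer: -200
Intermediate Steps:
-242 - j(14) = -242 - (-3)*14 = -242 - 1*(-42) = -242 + 42 = -200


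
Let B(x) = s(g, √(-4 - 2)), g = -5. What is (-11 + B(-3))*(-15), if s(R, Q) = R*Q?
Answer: 165 + 75*I*√6 ≈ 165.0 + 183.71*I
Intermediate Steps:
s(R, Q) = Q*R
B(x) = -5*I*√6 (B(x) = √(-4 - 2)*(-5) = √(-6)*(-5) = (I*√6)*(-5) = -5*I*√6)
(-11 + B(-3))*(-15) = (-11 - 5*I*√6)*(-15) = 165 + 75*I*√6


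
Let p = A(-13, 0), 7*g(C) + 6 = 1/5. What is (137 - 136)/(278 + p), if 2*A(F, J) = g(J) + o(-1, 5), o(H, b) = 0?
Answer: 70/19431 ≈ 0.0036025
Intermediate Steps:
g(C) = -29/35 (g(C) = -6/7 + (⅐)/5 = -6/7 + (⅐)*(⅕) = -6/7 + 1/35 = -29/35)
A(F, J) = -29/70 (A(F, J) = (-29/35 + 0)/2 = (½)*(-29/35) = -29/70)
p = -29/70 ≈ -0.41429
(137 - 136)/(278 + p) = (137 - 136)/(278 - 29/70) = 1/(19431/70) = 1*(70/19431) = 70/19431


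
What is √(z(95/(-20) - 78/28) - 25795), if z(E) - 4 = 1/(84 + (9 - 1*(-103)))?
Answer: I*√5055035/14 ≈ 160.6*I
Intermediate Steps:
z(E) = 785/196 (z(E) = 4 + 1/(84 + (9 - 1*(-103))) = 4 + 1/(84 + (9 + 103)) = 4 + 1/(84 + 112) = 4 + 1/196 = 785/196)
√(z(95/(-20) - 78/28) - 25795) = √(785/196 - 25795) = √(-5055035/196) = I*√5055035/14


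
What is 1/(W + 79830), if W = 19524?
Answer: 1/99354 ≈ 1.0065e-5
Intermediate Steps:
1/(W + 79830) = 1/(19524 + 79830) = 1/99354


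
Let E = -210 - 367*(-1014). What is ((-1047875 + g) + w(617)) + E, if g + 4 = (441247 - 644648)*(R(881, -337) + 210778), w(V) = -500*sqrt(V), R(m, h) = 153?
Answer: -42904252282 - 500*sqrt(617) ≈ -4.2904e+10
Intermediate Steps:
g = -42903576335 (g = -4 + (441247 - 644648)*(153 + 210778) = -4 - 203401*210931 = -4 - 42903576331 = -42903576335)
E = 371928 (E = -210 + 372138 = 371928)
((-1047875 + g) + w(617)) + E = ((-1047875 - 42903576335) - 500*sqrt(617)) + 371928 = (-42904624210 - 500*sqrt(617)) + 371928 = -42904252282 - 500*sqrt(617)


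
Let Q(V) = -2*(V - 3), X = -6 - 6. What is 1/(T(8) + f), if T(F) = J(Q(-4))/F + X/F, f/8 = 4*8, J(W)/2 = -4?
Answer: 2/507 ≈ 0.0039448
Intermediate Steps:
X = -12
Q(V) = 6 - 2*V (Q(V) = -2*(-3 + V) = 6 - 2*V)
J(W) = -8 (J(W) = 2*(-4) = -8)
f = 256 (f = 8*(4*8) = 8*32 = 256)
T(F) = -20/F (T(F) = -8/F - 12/F = -20/F)
1/(T(8) + f) = 1/(-20/8 + 256) = 1/(-20*1/8 + 256) = 1/(-5/2 + 256) = 1/(507/2) = 2/507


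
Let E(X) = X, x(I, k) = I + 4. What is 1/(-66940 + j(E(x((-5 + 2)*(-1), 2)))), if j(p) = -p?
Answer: -1/66947 ≈ -1.4937e-5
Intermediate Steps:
x(I, k) = 4 + I
1/(-66940 + j(E(x((-5 + 2)*(-1), 2)))) = 1/(-66940 - (4 + (-5 + 2)*(-1))) = 1/(-66940 - (4 - 3*(-1))) = 1/(-66940 - (4 + 3)) = 1/(-66940 - 1*7) = 1/(-66940 - 7) = 1/(-66947) = -1/66947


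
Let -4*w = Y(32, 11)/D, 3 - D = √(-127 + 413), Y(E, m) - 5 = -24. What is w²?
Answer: 361/(16*(3 - √286)²) ≈ 0.11658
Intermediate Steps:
Y(E, m) = -19 (Y(E, m) = 5 - 24 = -19)
D = 3 - √286 (D = 3 - √(-127 + 413) = 3 - √286 ≈ -13.912)
w = 19/(4*(3 - √286)) (w = -(-19)/(4*(3 - √286)) = 19/(4*(3 - √286)) ≈ -0.34144)
w² = (-57/1108 - 19*√286/1108)²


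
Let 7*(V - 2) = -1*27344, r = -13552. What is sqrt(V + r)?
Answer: I*sqrt(855358)/7 ≈ 132.12*I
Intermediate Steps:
V = -27330/7 (V = 2 + (-1*27344)/7 = 2 + (1/7)*(-27344) = 2 - 27344/7 = -27330/7 ≈ -3904.3)
sqrt(V + r) = sqrt(-27330/7 - 13552) = sqrt(-122194/7) = I*sqrt(855358)/7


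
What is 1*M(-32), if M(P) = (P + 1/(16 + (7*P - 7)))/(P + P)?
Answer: 6881/13760 ≈ 0.50007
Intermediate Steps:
M(P) = (P + 1/(9 + 7*P))/(2*P) (M(P) = (P + 1/(16 + (-7 + 7*P)))/((2*P)) = (P + 1/(9 + 7*P))*(1/(2*P)) = (P + 1/(9 + 7*P))/(2*P))
1*M(-32) = 1*((1/2)*(1 + 7*(-32)**2 + 9*(-32))/(-32*(9 + 7*(-32)))) = 1*((1/2)*(-1/32)*(1 + 7*1024 - 288)/(9 - 224)) = 1*((1/2)*(-1/32)*(1 + 7168 - 288)/(-215)) = 1*((1/2)*(-1/32)*(-1/215)*6881) = 1*(6881/13760) = 6881/13760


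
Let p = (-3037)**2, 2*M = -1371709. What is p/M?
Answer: -18446738/1371709 ≈ -13.448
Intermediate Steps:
M = -1371709/2 (M = (1/2)*(-1371709) = -1371709/2 ≈ -6.8585e+5)
p = 9223369
p/M = 9223369/(-1371709/2) = 9223369*(-2/1371709) = -18446738/1371709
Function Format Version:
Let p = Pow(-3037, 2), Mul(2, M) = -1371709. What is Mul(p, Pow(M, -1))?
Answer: Rational(-18446738, 1371709) ≈ -13.448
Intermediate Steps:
M = Rational(-1371709, 2) (M = Mul(Rational(1, 2), -1371709) = Rational(-1371709, 2) ≈ -6.8585e+5)
p = 9223369
Mul(p, Pow(M, -1)) = Mul(9223369, Pow(Rational(-1371709, 2), -1)) = Mul(9223369, Rational(-2, 1371709)) = Rational(-18446738, 1371709)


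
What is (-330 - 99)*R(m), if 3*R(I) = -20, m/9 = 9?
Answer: 2860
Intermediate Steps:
m = 81 (m = 9*9 = 81)
R(I) = -20/3 (R(I) = (⅓)*(-20) = -20/3)
(-330 - 99)*R(m) = (-330 - 99)*(-20/3) = -429*(-20/3) = 2860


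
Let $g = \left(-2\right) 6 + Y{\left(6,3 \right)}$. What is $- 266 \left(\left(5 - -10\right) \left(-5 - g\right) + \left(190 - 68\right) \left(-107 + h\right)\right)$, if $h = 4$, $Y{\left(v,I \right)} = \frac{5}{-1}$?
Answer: $3294676$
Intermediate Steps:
$Y{\left(v,I \right)} = -5$ ($Y{\left(v,I \right)} = 5 \left(-1\right) = -5$)
$g = -17$ ($g = \left(-2\right) 6 - 5 = -12 - 5 = -17$)
$- 266 \left(\left(5 - -10\right) \left(-5 - g\right) + \left(190 - 68\right) \left(-107 + h\right)\right) = - 266 \left(\left(5 - -10\right) \left(-5 - -17\right) + \left(190 - 68\right) \left(-107 + 4\right)\right) = - 266 \left(\left(5 + 10\right) \left(-5 + 17\right) + 122 \left(-103\right)\right) = - 266 \left(15 \cdot 12 - 12566\right) = - 266 \left(180 - 12566\right) = \left(-266\right) \left(-12386\right) = 3294676$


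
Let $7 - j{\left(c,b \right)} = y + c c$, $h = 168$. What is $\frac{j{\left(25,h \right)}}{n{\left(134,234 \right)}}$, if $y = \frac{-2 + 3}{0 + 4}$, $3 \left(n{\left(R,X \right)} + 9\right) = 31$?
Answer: $- \frac{7419}{16} \approx -463.69$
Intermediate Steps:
$n{\left(R,X \right)} = \frac{4}{3}$ ($n{\left(R,X \right)} = -9 + \frac{1}{3} \cdot 31 = -9 + \frac{31}{3} = \frac{4}{3}$)
$y = \frac{1}{4}$ ($y = 1 \cdot \frac{1}{4} = \frac{1}{4} \approx 0.25$)
$j{\left(c,b \right)} = \frac{27}{4} - c^{2}$ ($j{\left(c,b \right)} = 7 - \left(\frac{1}{4} + c c\right) = 7 - \left(\frac{1}{4} + c^{2}\right) = \frac{27}{4} - c^{2}$)
$\frac{j{\left(25,h \right)}}{n{\left(134,234 \right)}} = \frac{\frac{27}{4} - 25^{2}}{\frac{4}{3}} = \left(\frac{27}{4} - 625\right) \frac{3}{4} = \left(- \frac{2473}{4}\right) \frac{3}{4} = - \frac{7419}{16}$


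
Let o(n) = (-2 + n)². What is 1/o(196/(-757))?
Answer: 573049/2924100 ≈ 0.19597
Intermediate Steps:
1/o(196/(-757)) = 1/((-2 + 196/(-757))²) = 1/((-2 + 196*(-1/757))²) = 1/((-2 - 196/757)²) = 1/((-1710/757)²) = 1/(2924100/573049) = 573049/2924100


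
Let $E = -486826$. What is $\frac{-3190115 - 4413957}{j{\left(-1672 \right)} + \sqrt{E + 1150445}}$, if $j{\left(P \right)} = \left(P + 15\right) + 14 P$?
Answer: $\frac{95298032340}{313795303} + \frac{3802036 \sqrt{663619}}{313795303} \approx 313.57$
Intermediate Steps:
$j{\left(P \right)} = 15 + 15 P$ ($j{\left(P \right)} = \left(15 + P\right) + 14 P = 15 + 15 P$)
$\frac{-3190115 - 4413957}{j{\left(-1672 \right)} + \sqrt{E + 1150445}} = \frac{-3190115 - 4413957}{\left(15 + 15 \left(-1672\right)\right) + \sqrt{-486826 + 1150445}} = - \frac{7604072}{\left(15 - 25080\right) + \sqrt{663619}} = - \frac{7604072}{-25065 + \sqrt{663619}}$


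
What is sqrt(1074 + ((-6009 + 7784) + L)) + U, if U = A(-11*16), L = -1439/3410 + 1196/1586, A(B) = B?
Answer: -176 + sqrt(123285357663710)/208010 ≈ -122.62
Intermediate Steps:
L = 69081/208010 (L = -1439*1/3410 + 1196*(1/1586) = -1439/3410 + 46/61 = 69081/208010 ≈ 0.33210)
U = -176 (U = -11*16 = -176)
sqrt(1074 + ((-6009 + 7784) + L)) + U = sqrt(1074 + ((-6009 + 7784) + 69081/208010)) - 176 = sqrt(1074 + (1775 + 69081/208010)) - 176 = sqrt(1074 + 369286831/208010) - 176 = sqrt(592689571/208010) - 176 = sqrt(123285357663710)/208010 - 176 = -176 + sqrt(123285357663710)/208010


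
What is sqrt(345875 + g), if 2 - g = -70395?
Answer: 4*sqrt(26017) ≈ 645.19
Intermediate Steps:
g = 70397 (g = 2 - 1*(-70395) = 2 + 70395 = 70397)
sqrt(345875 + g) = sqrt(345875 + 70397) = sqrt(416272) = 4*sqrt(26017)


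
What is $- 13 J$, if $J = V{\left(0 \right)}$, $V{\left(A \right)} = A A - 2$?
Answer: $26$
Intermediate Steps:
$V{\left(A \right)} = -2 + A^{2}$ ($V{\left(A \right)} = A^{2} - 2 = -2 + A^{2}$)
$J = -2$ ($J = -2 + 0^{2} = -2 + 0 = -2$)
$- 13 J = \left(-13\right) \left(-2\right) = 26$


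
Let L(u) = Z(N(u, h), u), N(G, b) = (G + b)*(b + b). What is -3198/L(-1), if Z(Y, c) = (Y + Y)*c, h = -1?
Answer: 1599/4 ≈ 399.75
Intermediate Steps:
N(G, b) = 2*b*(G + b) (N(G, b) = (G + b)*(2*b) = 2*b*(G + b))
Z(Y, c) = 2*Y*c (Z(Y, c) = (2*Y)*c = 2*Y*c)
L(u) = 2*u*(2 - 2*u) (L(u) = 2*(2*(-1)*(u - 1))*u = 2*(2*(-1)*(-1 + u))*u = 2*(2 - 2*u)*u = 2*u*(2 - 2*u))
-3198/L(-1) = -3198*(-1/(4*(1 - 1*(-1)))) = -3198*(-1/(4*(1 + 1))) = -3198/(4*(-1)*2) = -3198/(-8) = -3198*(-⅛) = 1599/4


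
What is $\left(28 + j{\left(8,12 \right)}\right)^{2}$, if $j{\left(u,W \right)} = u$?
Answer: $1296$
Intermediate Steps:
$\left(28 + j{\left(8,12 \right)}\right)^{2} = \left(28 + 8\right)^{2} = 36^{2} = 1296$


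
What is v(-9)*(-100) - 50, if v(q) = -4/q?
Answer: -850/9 ≈ -94.444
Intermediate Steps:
v(-9)*(-100) - 50 = -4/(-9)*(-100) - 50 = -4*(-⅑)*(-100) - 50 = (4/9)*(-100) - 50 = -400/9 - 50 = -850/9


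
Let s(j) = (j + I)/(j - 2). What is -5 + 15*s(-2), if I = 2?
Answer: -5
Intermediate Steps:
s(j) = (2 + j)/(-2 + j) (s(j) = (j + 2)/(j - 2) = (2 + j)/(-2 + j))
-5 + 15*s(-2) = -5 + 15*((2 - 2)/(-2 - 2)) = -5 + 15*(0/(-4)) = -5 + 15*(-1/4*0) = -5 + 15*0 = -5 + 0 = -5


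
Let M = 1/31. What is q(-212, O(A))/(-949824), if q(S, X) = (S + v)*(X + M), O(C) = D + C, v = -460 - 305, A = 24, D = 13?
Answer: 280399/7361136 ≈ 0.038092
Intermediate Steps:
M = 1/31 ≈ 0.032258
v = -765
O(C) = 13 + C
q(S, X) = (-765 + S)*(1/31 + X) (q(S, X) = (S - 765)*(X + 1/31) = (-765 + S)*(1/31 + X))
q(-212, O(A))/(-949824) = (-765/31 - 765*(13 + 24) + (1/31)*(-212) - 212*(13 + 24))/(-949824) = (-765/31 - 765*37 - 212/31 - 212*37)*(-1/949824) = (-765/31 - 28305 - 212/31 - 7844)*(-1/949824) = -1121596/31*(-1/949824) = 280399/7361136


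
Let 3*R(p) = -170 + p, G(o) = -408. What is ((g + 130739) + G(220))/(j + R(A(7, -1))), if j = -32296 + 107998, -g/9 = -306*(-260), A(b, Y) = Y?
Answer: -585709/75645 ≈ -7.7429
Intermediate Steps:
R(p) = -170/3 + p/3 (R(p) = (-170 + p)/3 = -170/3 + p/3)
g = -716040 (g = -(-2754)*(-260) = -9*79560 = -716040)
j = 75702
((g + 130739) + G(220))/(j + R(A(7, -1))) = ((-716040 + 130739) - 408)/(75702 + (-170/3 + (1/3)*(-1))) = (-585301 - 408)/(75702 + (-170/3 - 1/3)) = -585709/(75702 - 57) = -585709/75645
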